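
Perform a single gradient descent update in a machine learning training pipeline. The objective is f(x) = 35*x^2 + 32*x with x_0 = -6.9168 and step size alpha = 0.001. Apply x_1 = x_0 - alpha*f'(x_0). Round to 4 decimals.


We compute the gradient at x_0 and apply the update.
f'(x) = 70*x + 32
f'(-6.9168) = 70*-6.9168 + 32 = -452.176
x_1 = -6.9168 - 0.001*-452.176 = -6.4646


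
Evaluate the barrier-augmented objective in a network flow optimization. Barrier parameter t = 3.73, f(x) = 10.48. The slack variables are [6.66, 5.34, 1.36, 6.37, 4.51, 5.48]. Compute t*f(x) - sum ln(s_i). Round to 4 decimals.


Step 1: Compute log-barrier.
ln values: [1.8961, 1.6752, 0.3075, 1.8516, 1.5063, 1.7011]
phi = -(1.8961 + 1.6752 + 0.3075 + 1.8516 + 1.5063 + 1.7011) = -8.9378
Step 2: Compute augmented objective.
t*f(x) = 3.73*10.48 = 39.0904
Total = 39.0904 - 8.9378 = 30.1526


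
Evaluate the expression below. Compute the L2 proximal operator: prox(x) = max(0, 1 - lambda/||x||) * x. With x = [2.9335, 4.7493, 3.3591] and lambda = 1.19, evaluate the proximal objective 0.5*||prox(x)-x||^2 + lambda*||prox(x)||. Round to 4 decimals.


Step 1: Compute ||x||.
||x|| = 6.515
Step 2: Compute scaling factor.
scale = max(0, 1 - 1.19/6.515) = 0.8173
Step 3: prox(x) = [2.3977, 3.8818, 2.7455]
||prox(x)|| = 5.325
Step 4: Proximal objective.
0.5*||prox-x||^2 = 0.7081
lambda*||prox|| = 6.3368
Total = 7.0448


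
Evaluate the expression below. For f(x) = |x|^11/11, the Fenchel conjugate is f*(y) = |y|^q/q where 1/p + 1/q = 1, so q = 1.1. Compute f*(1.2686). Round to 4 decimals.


The conjugate exponent q satisfies 1/p + 1/q = 1.
p = 11, so q = 11/(11 - 1) = 1.1
|y|^q = 1.2686^1.1 = 1.2991
f*(1.2686) = 1.2991 / 1.1 = 1.181


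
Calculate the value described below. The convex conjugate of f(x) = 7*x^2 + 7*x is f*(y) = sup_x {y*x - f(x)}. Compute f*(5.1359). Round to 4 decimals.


f*(y) = sup_x {y*x - a*x^2 - b*x} = sup_x {(y-b)*x - a*x^2}
FOC: (y - b) - 2a*x = 0 => x* = (y - b)/(2a)
x* = (5.1359 - 7)/(2*7) = -0.1332
f*(5.1359) = (y-b)^2/(4a) = (5.1359 - 7)^2/(4*7)
= 3.4749/28 = 0.1241


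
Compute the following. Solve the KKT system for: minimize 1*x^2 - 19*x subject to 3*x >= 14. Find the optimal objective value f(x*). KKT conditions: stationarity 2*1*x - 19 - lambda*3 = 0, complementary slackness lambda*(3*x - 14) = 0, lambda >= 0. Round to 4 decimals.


Step 1: Try lambda = 0 (constraint inactive).
Stationarity: 2*1*x - 19 = 0
x* = 19/(2*1) = 9.5
Check constraint: 3*9.5 = 28.5 >= 14 -- satisfied.
Step 2: Compute optimal value.
f(x*) = 1*9.5^2 - 19*9.5 = -90.25


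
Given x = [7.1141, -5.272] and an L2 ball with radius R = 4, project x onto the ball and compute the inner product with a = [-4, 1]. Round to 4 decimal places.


Step 1: Compute ||x|| (intermediates to 6 decimals).
||x|| = sqrt(7.1141^2 + (-5.272)^2) = 8.854626
Step 2: Project.
Since ||x|| > R, scale = R/||x|| = 4/8.854626 = 0.451741, proj(x) = scale * x
proj(x) = [3.213731, -2.381579]
Step 3: Dot product.
a^T * proj(x) = -4*3.213731 + 1*(-2.381579) = -15.2365


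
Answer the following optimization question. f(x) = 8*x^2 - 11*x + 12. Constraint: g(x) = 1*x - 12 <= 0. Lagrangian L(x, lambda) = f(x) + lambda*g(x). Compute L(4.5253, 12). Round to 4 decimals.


Step 1: Evaluate f(x).
f(4.5253) = 8*4.5253^2 - 11*4.5253 + 12 = 126.0484
Step 2: Evaluate g(x).
g(4.5253) = 1*4.5253 - 12 = -7.4747
Step 3: Compute Lagrangian.
L = 126.0484 + 12*-7.4747 = 36.352


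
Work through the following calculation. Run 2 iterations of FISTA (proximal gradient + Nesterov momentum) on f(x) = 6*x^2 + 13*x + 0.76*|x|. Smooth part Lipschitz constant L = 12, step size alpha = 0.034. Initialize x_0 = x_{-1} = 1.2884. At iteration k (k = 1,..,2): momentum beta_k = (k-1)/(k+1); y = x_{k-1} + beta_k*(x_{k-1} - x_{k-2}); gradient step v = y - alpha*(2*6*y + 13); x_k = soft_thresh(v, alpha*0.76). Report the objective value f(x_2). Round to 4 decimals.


FISTA on f(x) = 6*x^2 + 13*x + 0.76*|x|
L = 12, alpha = 0.034
Iteration 1: beta = 0.0, y = 1.2884 + 0.0*(1.2884 - 1.2884) = 1.2884
  grad(y) = 28.4608, v = y - alpha*grad = 0.3207
  prox(v) = soft_thresh(0.3207, 0.0258) = 0.2949
Iteration 2: beta = 0.3333, y = 0.2949 + 0.3333*(0.2949 - 1.2884) = -0.0363
  grad(y) = 12.5647, v = y - alpha*grad = -0.4635
  prox(v) = soft_thresh(-0.4635, 0.0258) = -0.4376
f(x_2) = 6*(-0.4376)^2 + 13*(-0.4376) + 0.76*|-0.4376| = -4.2075


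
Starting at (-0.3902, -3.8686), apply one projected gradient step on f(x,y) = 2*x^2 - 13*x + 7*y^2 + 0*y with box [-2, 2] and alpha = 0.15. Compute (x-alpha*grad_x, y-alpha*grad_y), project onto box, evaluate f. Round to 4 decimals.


Step 1: Compute gradient at (-0.3902, -3.8686).
grad_x = 2*2*-0.3902 - 13 = -14.5608
grad_y = 2*7*-3.8686 + 0 = -54.1604
Step 2: Gradient step.
x_raw = -0.3902 - 0.15*-14.5608 = 1.7939
y_raw = -3.8686 - 0.15*-54.1604 = 4.2555
Step 3: Project onto [-2, 2].
x_proj = clip(1.7939) = 1.7939
y_proj = clip(4.2555) = 2.0
Step 4: Evaluate f.
f(1.7939, 2.0) = 11.1153


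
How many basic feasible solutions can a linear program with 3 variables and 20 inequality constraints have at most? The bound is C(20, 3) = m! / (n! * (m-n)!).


Each vertex corresponds to some choice of n active constraints out of m, so the number of vertices is at most C(m, n) = m! / (n!(m-n)!).
m = 20, n = 3
Numerator: 20 * 19 * 18
Denominator: 3! = 6
C(20, 3) = 1140


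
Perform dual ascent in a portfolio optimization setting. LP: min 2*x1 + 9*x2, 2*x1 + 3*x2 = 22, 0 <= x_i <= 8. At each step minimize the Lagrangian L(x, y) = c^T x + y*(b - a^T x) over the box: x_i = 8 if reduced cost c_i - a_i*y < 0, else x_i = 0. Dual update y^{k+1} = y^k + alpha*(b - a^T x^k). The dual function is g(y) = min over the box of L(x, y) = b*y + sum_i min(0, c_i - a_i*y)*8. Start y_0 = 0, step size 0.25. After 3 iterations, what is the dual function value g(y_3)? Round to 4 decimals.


Dual ascent for LP: min 2*x1 + 9*x2, 2*x1 + 3*x2 = 22, 0 <= x_i <= 8
Step 1: y^k = 0.0, reduced costs: (2.0, 9.0)
  x^k = (0.0, 0.0), subgradient = b - a^T x = 22.0
  y^{k+1} = 0.0 + 0.25*22.0 = 5.5
Step 2: y^k = 5.5, reduced costs: (-9.0, -7.5)
  x^k = (8.0, 8.0), subgradient = b - a^T x = -18.0
  y^{k+1} = 5.5 + 0.25*-18.0 = 1.0
Step 3: y^k = 1.0, reduced costs: (0.0, 6.0)
  x^k = (0.0, 0.0), subgradient = b - a^T x = 22.0
  y^{k+1} = 1.0 + 0.25*22.0 = 6.5
Dual objective at y_3 = 6.5: reduced costs (-11.0, -10.5), box minimizer x = (8.0, 8.0)
g(y_3) = b*y + (c1 - a1*y)*x1 + (c2 - a2*y)*x2 = 22*6.5 + (-11.0)*8.0 + (-10.5)*8.0 = 143.0 - 88.0 - 84.0 = -29.0


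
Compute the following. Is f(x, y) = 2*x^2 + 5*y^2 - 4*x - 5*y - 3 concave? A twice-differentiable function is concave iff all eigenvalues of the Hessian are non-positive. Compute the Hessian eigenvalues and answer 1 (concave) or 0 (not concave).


The Hessian of f(x,y) = 2*x^2 + 5*y^2 - 4*x - 5*y - 3 is:
H = [[4, 0], [0, 10]]
Trace = 4 + 10 = 14
Determinant = 4*10 - (0)^2 = 40
Discriminant = (14)^2 - 4*40 = 36.0
Eigenvalues: lambda_1 = 4.0, lambda_2 = 10.0
The function is not concave.

0


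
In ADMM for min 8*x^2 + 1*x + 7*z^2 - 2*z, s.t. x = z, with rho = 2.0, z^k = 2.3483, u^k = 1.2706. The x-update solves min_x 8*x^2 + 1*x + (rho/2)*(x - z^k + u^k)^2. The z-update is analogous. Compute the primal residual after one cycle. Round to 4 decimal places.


ADMM iteration with rho = 2.0, z^k = 2.3483, u^k = 1.2706
Step 1: x-update.
Minimize 8*x^2 + 1*x + (2.0/2)*(x - 2.3483 + 1.2706)^2
FOC: (2*8 + 2.0)*x = -1 + 2.0*(2.3483 - 1.2706)
x^{k+1} = 0.0642
Step 2: z-update.
Minimize 7*z^2 - 2*z + (2.0/2)*(0.0642 - z + 1.2706)^2
FOC: (2*7 + 2.0)*z = 2 + 2.0*(0.0642 + 1.2706)
z^{k+1} = 0.2918
Step 3: u-update.
u^{k+1} = 1.2706 + 0.0642 - 0.2918 = 1.0429
Step 4: Primal residual = |0.0642 - 0.2918| = 0.2277


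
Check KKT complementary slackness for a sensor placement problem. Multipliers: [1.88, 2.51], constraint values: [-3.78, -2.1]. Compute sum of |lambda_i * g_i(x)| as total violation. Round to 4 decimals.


KKT complementary slackness check:
lambda_1 * g_1 = 1.88 * -3.78 = -7.1064
lambda_2 * g_2 = 2.51 * -2.1 = -5.271
Total violation = 7.1064 + 5.271 = 12.3774


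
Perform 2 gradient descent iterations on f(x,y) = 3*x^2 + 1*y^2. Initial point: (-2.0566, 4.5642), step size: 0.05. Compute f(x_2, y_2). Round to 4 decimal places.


Gradient descent on f(x,y) = 3*x^2 + 1*y^2.
Starting point: (-2.0566, 4.5642), alpha = 0.05
Step 1: grad_x = 2*3*-2.0566 = -12.3396, grad_y = 2*1*4.5642 = 9.1284
  x_1 = -2.0566 - 0.05*-12.3396 = -1.4396
  y_1 = 4.5642 - 0.05*9.1284 = 4.1078
Step 2: grad_x = 2*3*-1.4396 = -8.6377, grad_y = 2*1*4.1078 = 8.2156
  x_2 = -1.4396 - 0.05*-8.6377 = -1.0077
  y_2 = 4.1078 - 0.05*8.2156 = 3.697
f(-1.0077, 3.697) = 3*(-1.0077)^2 + 1*3.697^2 = 16.7144


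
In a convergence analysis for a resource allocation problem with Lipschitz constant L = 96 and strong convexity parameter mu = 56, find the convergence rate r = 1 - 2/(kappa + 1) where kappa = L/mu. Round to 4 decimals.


Step 1: Compute the condition number.
kappa = L/mu = 96/56 = 1.7143
Step 2: Compute the convergence rate.
r = 1 - 2/(kappa + 1) = 1 - 2*mu/(L + mu) = (L - mu)/(L + mu) = 40/152 = 0.2632


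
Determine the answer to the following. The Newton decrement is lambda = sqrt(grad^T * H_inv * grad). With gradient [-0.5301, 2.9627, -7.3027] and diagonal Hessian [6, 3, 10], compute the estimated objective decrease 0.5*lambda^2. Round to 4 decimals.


Step 1: H is diagonal, so H^(-1) * g = [-0.0884, 0.9876, -0.7303].
Step 2: g^T H^(-1) g = sum_i g_i^2 / H_ii
  = (-0.5301)^2/6 + (2.9627)^2/3 + (-7.3027)^2/10
  = 0.0468 + 2.9259 + 5.3329 = 8.3056
Step 3: Objective decrease = 0.5 * g^T H^(-1) g = 4.1528


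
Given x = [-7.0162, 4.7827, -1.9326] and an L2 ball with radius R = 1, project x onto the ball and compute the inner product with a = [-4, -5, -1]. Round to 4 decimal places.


Step 1: Compute ||x|| (intermediates to 6 decimals).
||x|| = sqrt((-7.0162)^2 + 4.7827^2 + (-1.9326)^2) = 8.7084
Step 2: Project.
Since ||x|| > R, scale = R/||x|| = 1/8.7084 = 0.114832, proj(x) = scale * x
proj(x) = [-0.805684, 0.549207, -0.221924]
Step 3: Dot product.
a^T * proj(x) = -4*(-0.805684) - 5*0.549207 - 1*(-0.221924) = 0.6986


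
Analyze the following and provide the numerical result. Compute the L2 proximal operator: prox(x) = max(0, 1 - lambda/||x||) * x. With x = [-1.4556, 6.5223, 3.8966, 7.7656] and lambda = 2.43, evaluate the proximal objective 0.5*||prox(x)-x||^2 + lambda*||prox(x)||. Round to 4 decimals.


Step 1: Compute ||x||.
||x|| = 10.9612
Step 2: Compute scaling factor.
scale = max(0, 1 - 2.43/10.9612) = 0.7783
Step 3: prox(x) = [-1.1329, 5.0764, 3.0328, 6.044]
||prox(x)|| = 8.5312
Step 4: Proximal objective.
0.5*||prox-x||^2 = 2.9525
lambda*||prox|| = 20.7308
Total = 23.6832


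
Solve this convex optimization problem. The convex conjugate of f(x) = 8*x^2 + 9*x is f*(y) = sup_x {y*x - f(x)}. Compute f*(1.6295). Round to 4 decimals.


f*(y) = sup_x {y*x - a*x^2 - b*x} = sup_x {(y-b)*x - a*x^2}
FOC: (y - b) - 2a*x = 0 => x* = (y - b)/(2a)
x* = (1.6295 - 9)/(2*8) = -0.4607
f*(1.6295) = (y-b)^2/(4a) = (1.6295 - 9)^2/(4*8)
= 54.3243/32 = 1.6976


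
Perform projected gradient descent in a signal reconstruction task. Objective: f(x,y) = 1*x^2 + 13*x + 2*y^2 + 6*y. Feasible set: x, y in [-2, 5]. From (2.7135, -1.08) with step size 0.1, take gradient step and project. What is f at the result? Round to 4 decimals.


Step 1: Compute gradient at (2.7135, -1.08).
grad_x = 2*1*2.7135 + 13 = 18.427
grad_y = 2*2*-1.08 + 6 = 1.68
Step 2: Gradient step.
x_raw = 2.7135 - 0.1*18.427 = 0.8708
y_raw = -1.08 - 0.1*1.68 = -1.248
Step 3: Project onto [-2, 5].
x_proj = clip(0.8708) = 0.8708
y_proj = clip(-1.248) = -1.248
Step 4: Evaluate f.
f(0.8708, -1.248) = 7.7057


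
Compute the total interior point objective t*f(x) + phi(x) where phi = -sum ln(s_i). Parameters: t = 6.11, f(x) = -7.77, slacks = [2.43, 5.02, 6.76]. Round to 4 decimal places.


Step 1: Compute log-barrier.
ln values: [0.8879, 1.6134, 1.911]
phi = -(0.8879 + 1.6134 + 1.911) = -4.4123
Step 2: Compute augmented objective.
t*f(x) = 6.11*-7.77 = -47.4747
Total = -47.4747 - 4.4123 = -51.887


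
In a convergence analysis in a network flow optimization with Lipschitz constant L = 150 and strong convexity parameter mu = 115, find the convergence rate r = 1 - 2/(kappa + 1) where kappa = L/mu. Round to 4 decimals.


Step 1: Compute the condition number.
kappa = L/mu = 150/115 = 1.3043
Step 2: Compute the convergence rate.
r = 1 - 2/(kappa + 1) = 1 - 2*mu/(L + mu) = (L - mu)/(L + mu) = 35/265 = 0.1321


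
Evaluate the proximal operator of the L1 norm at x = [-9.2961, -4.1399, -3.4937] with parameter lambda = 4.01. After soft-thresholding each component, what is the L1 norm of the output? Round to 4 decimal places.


Soft-thresholding with lambda = 4.01:
prox(-9.2961) = sign(-9.2961)*max(|-9.2961| - 4.01, 0) = -5.2861
prox(-4.1399) = sign(-4.1399)*max(|-4.1399| - 4.01, 0) = -0.1299
prox(-3.4937) = sign(-3.4937)*max(|-3.4937| - 4.01, 0) = 0.0
prox(x) = [-5.2861, -0.1299, 0.0]
||prox(x)||_1 = 5.2861 + 0.1299 + 0.0 = 5.416


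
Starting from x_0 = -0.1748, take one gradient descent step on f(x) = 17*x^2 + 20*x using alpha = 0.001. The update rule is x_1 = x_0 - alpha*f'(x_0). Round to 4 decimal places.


We compute the gradient at x_0 and apply the update.
f'(x) = 34*x + 20
f'(-0.1748) = 34*-0.1748 + 20 = 14.0568
x_1 = -0.1748 - 0.001*14.0568 = -0.1889


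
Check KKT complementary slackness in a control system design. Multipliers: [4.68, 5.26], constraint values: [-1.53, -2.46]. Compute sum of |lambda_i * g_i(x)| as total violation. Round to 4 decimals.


KKT complementary slackness check:
lambda_1 * g_1 = 4.68 * -1.53 = -7.1604
lambda_2 * g_2 = 5.26 * -2.46 = -12.9396
Total violation = 7.1604 + 12.9396 = 20.1


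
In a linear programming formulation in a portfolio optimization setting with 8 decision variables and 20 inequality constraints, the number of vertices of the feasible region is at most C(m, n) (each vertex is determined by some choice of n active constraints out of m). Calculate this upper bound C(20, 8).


Each vertex corresponds to some choice of n active constraints out of m, so the number of vertices is at most C(m, n) = m! / (n!(m-n)!).
m = 20, n = 8
Numerator: 20 * 19 * 18 * 17 * 16 * 15 * 14 * 13
Denominator: 8! = 40320
C(20, 8) = 125970


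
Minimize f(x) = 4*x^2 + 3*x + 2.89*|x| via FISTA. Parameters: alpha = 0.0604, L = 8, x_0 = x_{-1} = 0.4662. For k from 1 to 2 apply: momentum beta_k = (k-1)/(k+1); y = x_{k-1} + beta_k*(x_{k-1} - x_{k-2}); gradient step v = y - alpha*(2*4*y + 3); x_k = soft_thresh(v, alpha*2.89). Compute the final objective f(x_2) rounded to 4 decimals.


FISTA on f(x) = 4*x^2 + 3*x + 2.89*|x|
L = 8, alpha = 0.0604
Iteration 1: beta = 0.0, y = 0.4662 + 0.0*(0.4662 - 0.4662) = 0.4662
  grad(y) = 6.7296, v = y - alpha*grad = 0.0597
  prox(v) = soft_thresh(0.0597, 0.1746) = 0.0
Iteration 2: beta = 0.3333, y = 0.0 + 0.3333*(0.0 - 0.4662) = -0.1554
  grad(y) = 1.7568, v = y - alpha*grad = -0.2615
  prox(v) = soft_thresh(-0.2615, 0.1746) = -0.087
f(x_2) = 4*(-0.087)^2 + 3*(-0.087) + 2.89*|-0.087| = 0.0207


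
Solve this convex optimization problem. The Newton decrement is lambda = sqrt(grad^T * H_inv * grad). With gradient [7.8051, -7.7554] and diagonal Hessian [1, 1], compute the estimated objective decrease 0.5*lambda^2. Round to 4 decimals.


Step 1: H is diagonal, so H^(-1) * g = [7.8051, -7.7554].
Step 2: g^T H^(-1) g = sum_i g_i^2 / H_ii
  = (7.8051)^2/1 + (-7.7554)^2/1
  = 60.9196 + 60.1462 = 121.0658
Step 3: Objective decrease = 0.5 * g^T H^(-1) g = 60.5329


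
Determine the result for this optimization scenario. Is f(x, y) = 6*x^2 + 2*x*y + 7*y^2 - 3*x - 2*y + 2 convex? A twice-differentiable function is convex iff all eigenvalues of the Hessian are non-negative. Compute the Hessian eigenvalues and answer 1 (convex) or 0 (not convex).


The Hessian of f(x,y) = 6*x^2 + 2*x*y + 7*y^2 - 3*x - 2*y + 2 is:
H = [[12, 2], [2, 14]]
Trace = 12 + 14 = 26
Determinant = 12*14 - (2)^2 = 164
Discriminant = (26)^2 - 4*164 = 20.0
Eigenvalues: lambda_1 = 10.7639, lambda_2 = 15.2361
The function is convex.

1


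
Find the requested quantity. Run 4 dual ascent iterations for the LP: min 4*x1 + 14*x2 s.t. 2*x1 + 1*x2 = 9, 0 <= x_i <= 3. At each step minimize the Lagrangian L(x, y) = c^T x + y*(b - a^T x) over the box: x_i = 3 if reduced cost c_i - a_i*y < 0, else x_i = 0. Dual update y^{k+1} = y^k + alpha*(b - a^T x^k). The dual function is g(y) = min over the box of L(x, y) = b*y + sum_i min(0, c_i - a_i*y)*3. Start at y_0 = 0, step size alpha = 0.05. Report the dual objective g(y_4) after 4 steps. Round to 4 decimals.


Dual ascent for LP: min 4*x1 + 14*x2, 2*x1 + 1*x2 = 9, 0 <= x_i <= 3
Step 1: y^k = 0.0, reduced costs: (4.0, 14.0)
  x^k = (0.0, 0.0), subgradient = b - a^T x = 9.0
  y^{k+1} = 0.0 + 0.05*9.0 = 0.45
Step 2: y^k = 0.45, reduced costs: (3.1, 13.55)
  x^k = (0.0, 0.0), subgradient = b - a^T x = 9.0
  y^{k+1} = 0.45 + 0.05*9.0 = 0.9
Step 3: y^k = 0.9, reduced costs: (2.2, 13.1)
  x^k = (0.0, 0.0), subgradient = b - a^T x = 9.0
  y^{k+1} = 0.9 + 0.05*9.0 = 1.35
Step 4: y^k = 1.35, reduced costs: (1.3, 12.65)
  x^k = (0.0, 0.0), subgradient = b - a^T x = 9.0
  y^{k+1} = 1.35 + 0.05*9.0 = 1.8
Dual objective at y_4 = 1.8: reduced costs (0.4, 12.2), box minimizer x = (0.0, 0.0)
g(y_4) = b*y + (c1 - a1*y)*x1 + (c2 - a2*y)*x2 = 9*1.8 + 0.4*0.0 + 12.2*0.0 = 16.2 + 0.0 + 0.0 = 16.2


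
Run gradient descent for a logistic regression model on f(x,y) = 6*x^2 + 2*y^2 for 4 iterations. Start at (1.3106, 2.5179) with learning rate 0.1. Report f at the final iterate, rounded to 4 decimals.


Gradient descent on f(x,y) = 6*x^2 + 2*y^2.
Starting point: (1.3106, 2.5179), alpha = 0.1
Step 1: grad_x = 2*6*1.3106 = 15.7272, grad_y = 2*2*2.5179 = 10.0716
  x_1 = 1.3106 - 0.1*15.7272 = -0.2621
  y_1 = 2.5179 - 0.1*10.0716 = 1.5107
Step 2: grad_x = 2*6*-0.2621 = -3.1454, grad_y = 2*2*1.5107 = 6.043
  x_2 = -0.2621 - 0.1*-3.1454 = 0.0524
  y_2 = 1.5107 - 0.1*6.043 = 0.9064
Step 3: grad_x = 2*6*0.0524 = 0.6291, grad_y = 2*2*0.9064 = 3.6258
  x_3 = 0.0524 - 0.1*0.6291 = -0.0105
  y_3 = 0.9064 - 0.1*3.6258 = 0.5439
Step 4: grad_x = 2*6*-0.0105 = -0.1258, grad_y = 2*2*0.5439 = 2.1755
  x_4 = -0.0105 - 0.1*-0.1258 = 0.0021
  y_4 = 0.5439 - 0.1*2.1755 = 0.3263
f(0.0021, 0.3263) = 6*0.0021^2 + 2*0.3263^2 = 0.213


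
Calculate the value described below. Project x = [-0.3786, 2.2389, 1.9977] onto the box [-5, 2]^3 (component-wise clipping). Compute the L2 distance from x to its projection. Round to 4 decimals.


Project each component onto [-5, 2].
clip(-0.3786) = -0.3786, clip(2.2389) = 2.0, clip(1.9977) = 1.9977
Projection = [-0.3786, 2.0, 1.9977]
Squared diffs: [0.0, 0.0571, 0.0]
Distance = sqrt(0.0571) = 0.2389


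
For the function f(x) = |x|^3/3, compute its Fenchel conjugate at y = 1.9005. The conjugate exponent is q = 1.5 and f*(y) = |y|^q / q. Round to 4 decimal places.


The conjugate exponent q satisfies 1/p + 1/q = 1.
p = 3, so q = 3/(3 - 1) = 1.5
|y|^q = 1.9005^1.5 = 2.62
f*(1.9005) = 2.62 / 1.5 = 1.7467


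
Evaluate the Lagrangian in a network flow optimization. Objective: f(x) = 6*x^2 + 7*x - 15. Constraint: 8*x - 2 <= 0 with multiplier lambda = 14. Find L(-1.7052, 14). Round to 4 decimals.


Step 1: Evaluate f(x).
f(-1.7052) = 6*(-1.7052)^2 + 7*(-1.7052) - 15 = -9.4902
Step 2: Evaluate g(x).
g(-1.7052) = 8*-1.7052 - 2 = -15.6416
Step 3: Compute Lagrangian.
L = -9.4902 + 14*-15.6416 = -228.4726


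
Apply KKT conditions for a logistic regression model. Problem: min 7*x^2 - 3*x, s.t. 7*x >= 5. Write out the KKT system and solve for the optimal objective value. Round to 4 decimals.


Step 1: Try lambda = 0 (constraint inactive).
x_unc = 3/(2*7) = 0.2143
Check: 7*0.2143 = 1.5001 < 5 -- violated!
Step 2: Constraint must be active: 7*x = 5
x* = 5/7 = 0.7143 (rounded; the exact value 5/7 is used below)
lambda = (2*7*(5/7) - 3)/7 = 1.0
Step 3: Compute optimal value.
f(x*) = 7*(5/7)^2 - 3*(5/7) = 1.4286


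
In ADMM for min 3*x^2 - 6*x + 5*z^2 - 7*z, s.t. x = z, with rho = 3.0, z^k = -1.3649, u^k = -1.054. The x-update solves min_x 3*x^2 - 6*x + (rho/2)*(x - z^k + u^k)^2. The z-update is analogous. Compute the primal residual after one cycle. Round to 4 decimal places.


ADMM iteration with rho = 3.0, z^k = -1.3649, u^k = -1.054
Step 1: x-update.
Minimize 3*x^2 - 6*x + (3.0/2)*(x + 1.3649 - 1.054)^2
FOC: (2*3 + 3.0)*x = 6 + 3.0*(-1.3649 + 1.054)
x^{k+1} = 0.563
Step 2: z-update.
Minimize 5*z^2 - 7*z + (3.0/2)*(0.563 - z - 1.054)^2
FOC: (2*5 + 3.0)*z = 7 + 3.0*(0.563 - 1.054)
z^{k+1} = 0.4252
Step 3: u-update.
u^{k+1} = -1.054 + 0.563 - 0.4252 = -0.9161
Step 4: Primal residual = |0.563 - 0.4252| = 0.1379


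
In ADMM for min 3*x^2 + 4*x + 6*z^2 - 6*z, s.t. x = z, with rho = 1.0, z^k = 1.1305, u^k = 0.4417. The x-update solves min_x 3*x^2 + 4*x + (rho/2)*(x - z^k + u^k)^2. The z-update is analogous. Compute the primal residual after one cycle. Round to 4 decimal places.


ADMM iteration with rho = 1.0, z^k = 1.1305, u^k = 0.4417
Step 1: x-update.
Minimize 3*x^2 + 4*x + (1.0/2)*(x - 1.1305 + 0.4417)^2
FOC: (2*3 + 1.0)*x = -4 + 1.0*(1.1305 - 0.4417)
x^{k+1} = -0.473
Step 2: z-update.
Minimize 6*z^2 - 6*z + (1.0/2)*(-0.473 - z + 0.4417)^2
FOC: (2*6 + 1.0)*z = 6 + 1.0*(-0.473 + 0.4417)
z^{k+1} = 0.4591
Step 3: u-update.
u^{k+1} = 0.4417 - 0.473 - 0.4591 = -0.4905
Step 4: Primal residual = |-0.473 - 0.4591| = 0.9322


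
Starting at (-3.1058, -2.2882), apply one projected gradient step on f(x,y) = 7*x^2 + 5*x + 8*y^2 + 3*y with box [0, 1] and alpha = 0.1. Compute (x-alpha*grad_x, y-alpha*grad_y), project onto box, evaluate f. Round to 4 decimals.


Step 1: Compute gradient at (-3.1058, -2.2882).
grad_x = 2*7*-3.1058 + 5 = -38.4812
grad_y = 2*8*-2.2882 + 3 = -33.6112
Step 2: Gradient step.
x_raw = -3.1058 - 0.1*-38.4812 = 0.7423
y_raw = -2.2882 - 0.1*-33.6112 = 1.0729
Step 3: Project onto [0, 1].
x_proj = clip(0.7423) = 0.7423
y_proj = clip(1.0729) = 1.0
Step 4: Evaluate f.
f(0.7423, 1.0) = 18.5689


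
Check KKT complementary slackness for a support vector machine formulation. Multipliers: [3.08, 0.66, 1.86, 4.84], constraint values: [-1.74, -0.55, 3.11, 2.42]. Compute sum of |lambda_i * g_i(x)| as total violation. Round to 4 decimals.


KKT complementary slackness check:
lambda_1 * g_1 = 3.08 * -1.74 = -5.3592
lambda_2 * g_2 = 0.66 * -0.55 = -0.363
lambda_3 * g_3 = 1.86 * 3.11 = 5.7846
lambda_4 * g_4 = 4.84 * 2.42 = 11.7128
Total violation = 5.3592 + 0.363 + 5.7846 + 11.7128 = 23.2196


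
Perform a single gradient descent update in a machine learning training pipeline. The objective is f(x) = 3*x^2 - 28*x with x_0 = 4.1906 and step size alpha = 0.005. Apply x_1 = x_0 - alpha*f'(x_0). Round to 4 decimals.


We compute the gradient at x_0 and apply the update.
f'(x) = 6*x - 28
f'(4.1906) = 6*4.1906 - 28 = -2.8564
x_1 = 4.1906 - 0.005*-2.8564 = 4.2049


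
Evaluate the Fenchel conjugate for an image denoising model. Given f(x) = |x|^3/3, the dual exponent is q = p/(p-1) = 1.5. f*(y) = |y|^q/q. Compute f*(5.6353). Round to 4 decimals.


The conjugate exponent q satisfies 1/p + 1/q = 1.
p = 3, so q = 3/(3 - 1) = 1.5
|y|^q = 5.6353^1.5 = 13.3775
f*(5.6353) = 13.3775 / 1.5 = 8.9183


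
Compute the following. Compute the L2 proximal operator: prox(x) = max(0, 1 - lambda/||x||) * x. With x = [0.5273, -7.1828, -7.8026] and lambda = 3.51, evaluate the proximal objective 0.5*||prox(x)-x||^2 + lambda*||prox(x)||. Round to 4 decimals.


Step 1: Compute ||x||.
||x|| = 10.6184
Step 2: Compute scaling factor.
scale = max(0, 1 - 3.51/10.6184) = 0.6694
Step 3: prox(x) = [0.353, -4.8085, -5.2234]
||prox(x)|| = 7.1084
Step 4: Proximal objective.
0.5*||prox-x||^2 = 6.1601
lambda*||prox|| = 24.9505
Total = 31.1107


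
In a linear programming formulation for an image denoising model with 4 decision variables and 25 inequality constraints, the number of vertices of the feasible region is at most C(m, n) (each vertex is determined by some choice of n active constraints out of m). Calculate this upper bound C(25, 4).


Each vertex corresponds to some choice of n active constraints out of m, so the number of vertices is at most C(m, n) = m! / (n!(m-n)!).
m = 25, n = 4
Numerator: 25 * 24 * 23 * 22
Denominator: 4! = 24
C(25, 4) = 12650


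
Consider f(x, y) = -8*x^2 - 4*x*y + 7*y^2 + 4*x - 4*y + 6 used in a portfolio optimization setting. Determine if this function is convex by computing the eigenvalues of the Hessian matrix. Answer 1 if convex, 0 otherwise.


The Hessian of f(x,y) = -8*x^2 - 4*x*y + 7*y^2 + 4*x - 4*y + 6 is:
H = [[-16, -4], [-4, 14]]
Trace = -16 + 14 = -2
Determinant = -16*14 - (-4)^2 = -240
Discriminant = (-2)^2 - 4*-240 = 964.0
Eigenvalues: lambda_1 = -16.5242, lambda_2 = 14.5242
The function is not convex.

0


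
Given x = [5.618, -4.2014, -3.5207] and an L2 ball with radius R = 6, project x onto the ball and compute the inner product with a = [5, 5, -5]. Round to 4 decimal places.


Step 1: Compute ||x|| (intermediates to 6 decimals).
||x|| = sqrt(5.618^2 + (-4.2014)^2 + (-3.5207)^2) = 7.849141
Step 2: Project.
Since ||x|| > R, scale = R/||x|| = 6/7.849141 = 0.764415, proj(x) = scale * x
proj(x) = [4.294483, -3.211613, -2.691276]
Step 3: Dot product.
a^T * proj(x) = 5*4.294483 + 5*(-3.211613) - 5*(-2.691276) = 18.8707


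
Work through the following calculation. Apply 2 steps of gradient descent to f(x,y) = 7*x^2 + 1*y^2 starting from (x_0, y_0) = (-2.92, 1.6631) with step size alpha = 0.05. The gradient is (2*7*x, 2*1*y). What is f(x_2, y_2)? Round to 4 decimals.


Gradient descent on f(x,y) = 7*x^2 + 1*y^2.
Starting point: (-2.92, 1.6631), alpha = 0.05
Step 1: grad_x = 2*7*-2.92 = -40.88, grad_y = 2*1*1.6631 = 3.3262
  x_1 = -2.92 - 0.05*-40.88 = -0.876
  y_1 = 1.6631 - 0.05*3.3262 = 1.4968
Step 2: grad_x = 2*7*-0.876 = -12.264, grad_y = 2*1*1.4968 = 2.9936
  x_2 = -0.876 - 0.05*-12.264 = -0.2628
  y_2 = 1.4968 - 0.05*2.9936 = 1.3471
f(-0.2628, 1.3471) = 7*(-0.2628)^2 + 1*1.3471^2 = 2.2982


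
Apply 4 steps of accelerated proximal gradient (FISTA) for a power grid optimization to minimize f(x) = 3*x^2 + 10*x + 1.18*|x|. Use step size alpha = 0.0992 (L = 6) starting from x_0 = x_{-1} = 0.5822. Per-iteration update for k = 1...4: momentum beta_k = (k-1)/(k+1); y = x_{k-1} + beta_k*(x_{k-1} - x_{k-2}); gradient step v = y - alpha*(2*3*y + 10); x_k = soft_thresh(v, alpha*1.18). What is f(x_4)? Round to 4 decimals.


FISTA on f(x) = 3*x^2 + 10*x + 1.18*|x|
L = 6, alpha = 0.0992
Iteration 1: beta = 0.0, y = 0.5822 + 0.0*(0.5822 - 0.5822) = 0.5822
  grad(y) = 13.4932, v = y - alpha*grad = -0.7563
  prox(v) = soft_thresh(-0.7563, 0.1171) = -0.6393
Iteration 2: beta = 0.3333, y = -0.6393 + 0.3333*(-0.6393 - 0.5822) = -1.0464
  grad(y) = 3.7214, v = y - alpha*grad = -1.4156
  prox(v) = soft_thresh(-1.4156, 0.1171) = -1.2985
Iteration 3: beta = 0.5, y = -1.2985 + 0.5*(-1.2985 + 0.6393) = -1.6282
  grad(y) = 0.231, v = y - alpha*grad = -1.6511
  prox(v) = soft_thresh(-1.6511, 0.1171) = -1.534
Iteration 4: beta = 0.6, y = -1.534 + 0.6*(-1.534 + 1.2985) = -1.6753
  grad(y) = -0.0519, v = y - alpha*grad = -1.6702
  prox(v) = soft_thresh(-1.6702, 0.1171) = -1.5531
f(x_4) = 3*(-1.5531)^2 + 10*(-1.5531) + 1.18*|-1.5531| = -6.462


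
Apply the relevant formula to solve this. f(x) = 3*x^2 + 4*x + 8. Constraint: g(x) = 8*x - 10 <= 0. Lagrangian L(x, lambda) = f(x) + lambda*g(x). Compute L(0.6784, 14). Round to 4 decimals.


Step 1: Evaluate f(x).
f(0.6784) = 3*0.6784^2 + 4*0.6784 + 8 = 12.0943
Step 2: Evaluate g(x).
g(0.6784) = 8*0.6784 - 10 = -4.5728
Step 3: Compute Lagrangian.
L = 12.0943 + 14*-4.5728 = -51.9249


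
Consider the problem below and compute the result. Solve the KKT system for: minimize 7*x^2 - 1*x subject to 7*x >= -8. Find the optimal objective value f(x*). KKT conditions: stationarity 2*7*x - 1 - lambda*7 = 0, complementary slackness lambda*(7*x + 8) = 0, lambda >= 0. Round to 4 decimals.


Step 1: Try lambda = 0 (constraint inactive).
Stationarity: 2*7*x - 1 = 0
x* = 1/(2*7) = 1/14 = 0.0714 (rounded; the exact value 1/14 is used below)
Check constraint: 7*0.0714 = 0.4998 >= -8 -- satisfied.
Step 2: Compute optimal value.
f(x*) = 7*(1/14)^2 - 1*(1/14) = -0.0357


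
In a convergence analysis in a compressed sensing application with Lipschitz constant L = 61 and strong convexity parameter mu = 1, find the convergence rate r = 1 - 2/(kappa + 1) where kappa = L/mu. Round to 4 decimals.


Step 1: Compute the condition number.
kappa = L/mu = 61/1 = 61.0
Step 2: Compute the convergence rate.
r = 1 - 2/(kappa + 1) = 1 - 2*mu/(L + mu) = (L - mu)/(L + mu) = 60/62 = 0.9677


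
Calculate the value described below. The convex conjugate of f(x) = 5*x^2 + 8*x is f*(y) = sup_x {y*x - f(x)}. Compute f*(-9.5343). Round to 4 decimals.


f*(y) = sup_x {y*x - a*x^2 - b*x} = sup_x {(y-b)*x - a*x^2}
FOC: (y - b) - 2a*x = 0 => x* = (y - b)/(2a)
x* = (-9.5343 - 8)/(2*5) = -1.7534
f*(-9.5343) = (y-b)^2/(4a) = (-9.5343 - 8)^2/(4*5)
= 307.4517/20 = 15.3726


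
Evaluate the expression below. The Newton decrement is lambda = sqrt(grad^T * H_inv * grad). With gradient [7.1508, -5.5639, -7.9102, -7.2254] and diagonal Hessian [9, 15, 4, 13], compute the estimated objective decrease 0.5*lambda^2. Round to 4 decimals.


Step 1: H is diagonal, so H^(-1) * g = [0.7945, -0.3709, -1.9776, -0.5558].
Step 2: g^T H^(-1) g = sum_i g_i^2 / H_ii
  = (7.1508)^2/9 + (-5.5639)^2/15 + (-7.9102)^2/4 + (-7.2254)^2/13
  = 5.6815 + 2.0638 + 15.6428 + 4.0159 = 27.404
Step 3: Objective decrease = 0.5 * g^T H^(-1) g = 13.702


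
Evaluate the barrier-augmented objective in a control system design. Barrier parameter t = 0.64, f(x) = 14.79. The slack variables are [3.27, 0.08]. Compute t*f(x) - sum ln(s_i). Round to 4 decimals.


Step 1: Compute log-barrier.
ln values: [1.1848, -2.5257]
phi = -(1.1848 - 2.5257) = 1.3409
Step 2: Compute augmented objective.
t*f(x) = 0.64*14.79 = 9.4656
Total = 9.4656 + 1.3409 = 10.8065


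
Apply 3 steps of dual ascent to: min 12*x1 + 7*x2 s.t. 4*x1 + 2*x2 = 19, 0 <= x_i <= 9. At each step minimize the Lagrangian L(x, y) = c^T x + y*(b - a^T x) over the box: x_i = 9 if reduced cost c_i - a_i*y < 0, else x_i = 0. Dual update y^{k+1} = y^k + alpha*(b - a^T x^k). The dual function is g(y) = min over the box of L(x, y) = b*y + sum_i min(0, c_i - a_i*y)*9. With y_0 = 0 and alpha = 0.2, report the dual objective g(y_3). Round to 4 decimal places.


Dual ascent for LP: min 12*x1 + 7*x2, 4*x1 + 2*x2 = 19, 0 <= x_i <= 9
Step 1: y^k = 0.0, reduced costs: (12.0, 7.0)
  x^k = (0.0, 0.0), subgradient = b - a^T x = 19.0
  y^{k+1} = 0.0 + 0.2*19.0 = 3.8
Step 2: y^k = 3.8, reduced costs: (-3.2, -0.6)
  x^k = (9.0, 9.0), subgradient = b - a^T x = -35.0
  y^{k+1} = 3.8 + 0.2*-35.0 = -3.2
Step 3: y^k = -3.2, reduced costs: (24.8, 13.4)
  x^k = (0.0, 0.0), subgradient = b - a^T x = 19.0
  y^{k+1} = -3.2 + 0.2*19.0 = 0.6
Dual objective at y_3 = 0.6: reduced costs (9.6, 5.8), box minimizer x = (0.0, 0.0)
g(y_3) = b*y + (c1 - a1*y)*x1 + (c2 - a2*y)*x2 = 19*0.6 + 9.6*0.0 + 5.8*0.0 = 11.4 + 0.0 + 0.0 = 11.4


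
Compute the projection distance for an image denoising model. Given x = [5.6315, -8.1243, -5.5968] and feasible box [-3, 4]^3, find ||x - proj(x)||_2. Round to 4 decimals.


Project each component onto [-3, 4].
clip(5.6315) = 4.0, clip(-8.1243) = -3.0, clip(-5.5968) = -3.0
Projection = [4.0, -3.0, -3.0]
Squared diffs: [2.6618, 26.2585, 6.7434]
Distance = sqrt(35.6637) = 5.9719


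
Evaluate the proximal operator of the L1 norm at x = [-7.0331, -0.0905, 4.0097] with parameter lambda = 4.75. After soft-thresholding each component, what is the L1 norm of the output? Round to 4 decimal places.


Soft-thresholding with lambda = 4.75:
prox(-7.0331) = sign(-7.0331)*max(|-7.0331| - 4.75, 0) = -2.2831
prox(-0.0905) = sign(-0.0905)*max(|-0.0905| - 4.75, 0) = 0.0
prox(4.0097) = sign(4.0097)*max(|4.0097| - 4.75, 0) = 0.0
prox(x) = [-2.2831, 0.0, 0.0]
||prox(x)||_1 = 2.2831 + 0.0 + 0.0 = 2.2831


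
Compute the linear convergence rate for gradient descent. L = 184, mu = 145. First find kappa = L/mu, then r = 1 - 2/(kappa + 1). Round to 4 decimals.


Step 1: Compute the condition number.
kappa = L/mu = 184/145 = 1.269
Step 2: Compute the convergence rate.
r = 1 - 2/(kappa + 1) = 1 - 2*mu/(L + mu) = (L - mu)/(L + mu) = 39/329 = 0.1185


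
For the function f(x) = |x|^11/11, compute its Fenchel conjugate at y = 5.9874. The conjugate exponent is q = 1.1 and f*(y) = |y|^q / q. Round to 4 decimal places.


The conjugate exponent q satisfies 1/p + 1/q = 1.
p = 11, so q = 11/(11 - 1) = 1.1
|y|^q = 5.9874^1.1 = 7.1608
f*(5.9874) = 7.1608 / 1.1 = 6.5098


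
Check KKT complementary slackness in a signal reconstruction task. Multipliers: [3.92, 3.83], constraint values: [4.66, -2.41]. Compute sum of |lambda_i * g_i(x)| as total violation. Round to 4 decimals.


KKT complementary slackness check:
lambda_1 * g_1 = 3.92 * 4.66 = 18.2672
lambda_2 * g_2 = 3.83 * -2.41 = -9.2303
Total violation = 18.2672 + 9.2303 = 27.4975


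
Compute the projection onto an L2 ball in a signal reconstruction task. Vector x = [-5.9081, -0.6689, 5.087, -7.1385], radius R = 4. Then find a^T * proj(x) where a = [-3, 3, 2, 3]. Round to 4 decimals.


Step 1: Compute ||x|| (intermediates to 6 decimals).
||x|| = sqrt((-5.9081)^2 + (-0.6689)^2 + 5.087^2 + (-7.1385)^2) = 10.591923
Step 2: Project.
Since ||x|| > R, scale = R/||x|| = 4/10.591923 = 0.377646, proj(x) = scale * x
proj(x) = [-2.23117, -0.252607, 1.921085, -2.695826]
Step 3: Dot product.
a^T * proj(x) = -3*(-2.23117) + 3*(-0.252607) + 2*1.921085 + 3*(-2.695826) = 1.6904


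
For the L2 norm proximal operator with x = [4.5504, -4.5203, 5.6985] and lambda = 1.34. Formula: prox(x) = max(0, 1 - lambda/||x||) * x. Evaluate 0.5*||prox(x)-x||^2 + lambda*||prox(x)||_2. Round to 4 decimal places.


Step 1: Compute ||x||.
||x|| = 8.5798
Step 2: Compute scaling factor.
scale = max(0, 1 - 1.34/8.5798) = 0.8438
Step 3: prox(x) = [3.8397, -3.8143, 4.8085]
||prox(x)|| = 7.2398
Step 4: Proximal objective.
0.5*||prox-x||^2 = 0.8978
lambda*||prox|| = 9.7013
Total = 10.5991


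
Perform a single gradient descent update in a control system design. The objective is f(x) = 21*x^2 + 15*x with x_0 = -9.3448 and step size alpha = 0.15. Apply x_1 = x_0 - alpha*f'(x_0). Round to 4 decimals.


We compute the gradient at x_0 and apply the update.
f'(x) = 42*x + 15
f'(-9.3448) = 42*-9.3448 + 15 = -377.4816
x_1 = -9.3448 - 0.15*-377.4816 = 47.2774


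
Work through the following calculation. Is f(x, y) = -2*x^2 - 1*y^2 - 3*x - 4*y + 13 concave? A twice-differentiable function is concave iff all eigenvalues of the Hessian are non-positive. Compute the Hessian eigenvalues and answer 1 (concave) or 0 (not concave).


The Hessian of f(x,y) = -2*x^2 - 1*y^2 - 3*x - 4*y + 13 is:
H = [[-4, 0], [0, -2]]
Trace = -4 - 2 = -6
Determinant = -4*-2 - (0)^2 = 8
Discriminant = (-6)^2 - 4*8 = 4.0
Eigenvalues: lambda_1 = -4.0, lambda_2 = -2.0
The function is concave.

1


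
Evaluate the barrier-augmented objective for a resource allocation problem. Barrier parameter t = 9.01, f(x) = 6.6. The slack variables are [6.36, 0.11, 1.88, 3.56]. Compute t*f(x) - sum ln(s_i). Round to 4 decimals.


Step 1: Compute log-barrier.
ln values: [1.85, -2.2073, 0.6313, 1.2698]
phi = -(1.85 - 2.2073 + 0.6313 + 1.2698) = -1.5438
Step 2: Compute augmented objective.
t*f(x) = 9.01*6.6 = 59.466
Total = 59.466 - 1.5438 = 57.9222


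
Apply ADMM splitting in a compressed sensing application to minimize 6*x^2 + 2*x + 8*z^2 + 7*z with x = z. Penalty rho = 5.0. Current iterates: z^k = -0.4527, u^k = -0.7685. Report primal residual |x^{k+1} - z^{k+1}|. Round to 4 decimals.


ADMM iteration with rho = 5.0, z^k = -0.4527, u^k = -0.7685
Step 1: x-update.
Minimize 6*x^2 + 2*x + (5.0/2)*(x + 0.4527 - 0.7685)^2
FOC: (2*6 + 5.0)*x = -2 + 5.0*(-0.4527 + 0.7685)
x^{k+1} = -0.0248
Step 2: z-update.
Minimize 8*z^2 + 7*z + (5.0/2)*(-0.0248 - z - 0.7685)^2
FOC: (2*8 + 5.0)*z = -7 + 5.0*(-0.0248 - 0.7685)
z^{k+1} = -0.5222
Step 3: u-update.
u^{k+1} = -0.7685 - 0.0248 + 0.5222 = -0.2711
Step 4: Primal residual = |-0.0248 + 0.5222| = 0.4974


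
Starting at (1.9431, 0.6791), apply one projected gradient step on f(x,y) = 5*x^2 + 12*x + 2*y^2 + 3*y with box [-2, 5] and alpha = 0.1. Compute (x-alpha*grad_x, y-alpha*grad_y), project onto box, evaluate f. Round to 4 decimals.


Step 1: Compute gradient at (1.9431, 0.6791).
grad_x = 2*5*1.9431 + 12 = 31.431
grad_y = 2*2*0.6791 + 3 = 5.7164
Step 2: Gradient step.
x_raw = 1.9431 - 0.1*31.431 = -1.2
y_raw = 0.6791 - 0.1*5.7164 = 0.1075
Step 3: Project onto [-2, 5].
x_proj = clip(-1.2) = -1.2
y_proj = clip(0.1075) = 0.1075
Step 4: Evaluate f.
f(-1.2, 0.1075) = -6.8545


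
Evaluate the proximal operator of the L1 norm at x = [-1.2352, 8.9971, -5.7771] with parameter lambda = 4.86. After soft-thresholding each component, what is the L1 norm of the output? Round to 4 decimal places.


Soft-thresholding with lambda = 4.86:
prox(-1.2352) = sign(-1.2352)*max(|-1.2352| - 4.86, 0) = 0.0
prox(8.9971) = sign(8.9971)*max(|8.9971| - 4.86, 0) = 4.1371
prox(-5.7771) = sign(-5.7771)*max(|-5.7771| - 4.86, 0) = -0.9171
prox(x) = [0.0, 4.1371, -0.9171]
||prox(x)||_1 = 0.0 + 4.1371 + 0.9171 = 5.0542


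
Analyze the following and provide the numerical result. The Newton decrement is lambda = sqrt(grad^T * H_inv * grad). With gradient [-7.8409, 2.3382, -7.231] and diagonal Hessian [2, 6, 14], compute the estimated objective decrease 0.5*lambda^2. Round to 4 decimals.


Step 1: H is diagonal, so H^(-1) * g = [-3.9205, 0.3897, -0.5165].
Step 2: g^T H^(-1) g = sum_i g_i^2 / H_ii
  = (-7.8409)^2/2 + (2.3382)^2/6 + (-7.231)^2/14
  = 30.7399 + 0.9112 + 3.7348 = 35.3859
Step 3: Objective decrease = 0.5 * g^T H^(-1) g = 17.6929


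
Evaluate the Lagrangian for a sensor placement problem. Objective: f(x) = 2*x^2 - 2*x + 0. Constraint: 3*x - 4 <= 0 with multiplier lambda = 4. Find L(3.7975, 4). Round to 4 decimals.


Step 1: Evaluate f(x).
f(3.7975) = 2*3.7975^2 - 2*3.7975 + 0 = 21.247
Step 2: Evaluate g(x).
g(3.7975) = 3*3.7975 - 4 = 7.3925
Step 3: Compute Lagrangian.
L = 21.247 + 4*7.3925 = 50.817


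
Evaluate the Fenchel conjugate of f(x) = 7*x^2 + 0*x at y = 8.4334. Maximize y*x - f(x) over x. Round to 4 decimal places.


f*(y) = sup_x {y*x - a*x^2 - b*x} = sup_x {(y-b)*x - a*x^2}
FOC: (y - b) - 2a*x = 0 => x* = (y - b)/(2a)
x* = (8.4334 - 0)/(2*7) = 0.6024
f*(8.4334) = (y-b)^2/(4a) = (8.4334 - 0)^2/(4*7)
= 71.1222/28 = 2.5401


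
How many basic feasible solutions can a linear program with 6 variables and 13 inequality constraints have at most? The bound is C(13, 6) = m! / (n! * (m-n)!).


Each vertex corresponds to some choice of n active constraints out of m, so the number of vertices is at most C(m, n) = m! / (n!(m-n)!).
m = 13, n = 6
Numerator: 13 * 12 * 11 * 10 * 9 * 8
Denominator: 6! = 720
C(13, 6) = 1716


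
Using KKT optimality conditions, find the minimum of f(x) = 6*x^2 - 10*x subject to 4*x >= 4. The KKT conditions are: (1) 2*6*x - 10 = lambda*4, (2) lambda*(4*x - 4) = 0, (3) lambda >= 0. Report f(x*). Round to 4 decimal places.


Step 1: Try lambda = 0 (constraint inactive).
x_unc = 10/(2*6) = 0.8333
Check: 4*0.8333 = 3.3332 < 4 -- violated!
Step 2: Constraint must be active: 4*x = 4
x* = 4/4 = 1.0
lambda = (2*6*1.0 - 10)/4 = 0.5
Step 3: Compute optimal value.
f(x*) = 6*1.0^2 - 10*1.0 = -4.0


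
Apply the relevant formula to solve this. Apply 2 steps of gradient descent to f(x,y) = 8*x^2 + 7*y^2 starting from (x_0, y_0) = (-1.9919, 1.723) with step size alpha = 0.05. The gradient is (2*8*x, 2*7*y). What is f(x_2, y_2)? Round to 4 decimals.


Gradient descent on f(x,y) = 8*x^2 + 7*y^2.
Starting point: (-1.9919, 1.723), alpha = 0.05
Step 1: grad_x = 2*8*-1.9919 = -31.8704, grad_y = 2*7*1.723 = 24.122
  x_1 = -1.9919 - 0.05*-31.8704 = -0.3984
  y_1 = 1.723 - 0.05*24.122 = 0.5169
Step 2: grad_x = 2*8*-0.3984 = -6.3741, grad_y = 2*7*0.5169 = 7.2366
  x_2 = -0.3984 - 0.05*-6.3741 = -0.0797
  y_2 = 0.5169 - 0.05*7.2366 = 0.1551
f(-0.0797, 0.1551) = 8*(-0.0797)^2 + 7*0.1551^2 = 0.2191
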